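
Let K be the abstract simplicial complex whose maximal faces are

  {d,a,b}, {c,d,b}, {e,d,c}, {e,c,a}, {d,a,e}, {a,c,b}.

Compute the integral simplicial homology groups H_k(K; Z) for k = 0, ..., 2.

H_0 = Z,  H_1 = 0,  H_2 = Z.

Fix the vertex order a < b < c < d < e and write every simplex with vertices in increasing order. Then dim K = 2 and the simplices of K are:

  0-simplices (5): a, b, c, d, e
  1-simplices (9): ab, ac, ad, ae, bc, bd, cd, ce, de
  2-simplices (6): abc, abd, ace, ade, bcd, cde

Hence C_0 ≅ Z^5, C_1 ≅ Z^9, C_2 ≅ Z^6.

Boundary ∂_1: C_1 → C_0 sends each edge [p,q] (with p < q) to q − p. For instance
  ∂ab = b − a.
This gives a 5×9 integer matrix of rank 4; reducing to Smith normal form yields diagonal entries (1,1,1,1).

∂_2: C_2 → C_1 maps a triangle to the signed sum of its edges. For instance
  ∂abc = bc − ac + ab,
  ∂cde = de − ce + cd.
The 9×6 boundary matrix has rank 5 and Smith normal form diag(1,1,1,1,1).

Reading off H_k = ker ∂_k / im ∂_{k+1}:

  H_0: rank C_0 − rank ∂_1 = 5 − 4 = 1, and the invariant factors of ∂_1 are all 1, so H_0 = Z.
  H_1: rank ker ∂_1 − rank ∂_2 = (9 − 4) − 5 = 0, and the invariant factors of ∂_2 are all 1, so H_1 = 0.
  H_2: rank ker ∂_2 − rank ∂_3 = (6 − 5) − 0 = 1, and there is no ∂_3, so H_2 = Z.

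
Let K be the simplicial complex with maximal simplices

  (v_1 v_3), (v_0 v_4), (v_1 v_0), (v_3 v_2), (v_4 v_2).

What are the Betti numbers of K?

Fix the vertex order v_0 < v_1 < v_2 < v_3 < v_4 and write every simplex with vertices in increasing order. Then dim K = 1 and the simplices of K are:

  0-simplices (5): [v_0], [v_1], [v_2], [v_3], [v_4]
  1-simplices (5): [v_0,v_1], [v_0,v_4], [v_1,v_3], [v_2,v_3], [v_2,v_4]

so the chain groups are C_0 ≅ Z^5, C_1 ≅ Z^5.

The boundary map ∂_1: C_1 → C_0 maps an edge to its endpoints' difference, ∂[p,q] = q − p. For instance
  ∂[v_2,v_3] = [v_3] − [v_2].
The 5×5 boundary matrix has rank 4 and Smith normal form diag(1,1,1,1).

From H_k ≅ ker(∂_k) / im(∂_{k+1}) we obtain:

  H_0: rank C_0 − rank ∂_1 = 5 − 4 = 1, and the invariant factors of ∂_1 are all 1, so H_0 = Z.
  H_1: rank ker ∂_1 − rank ∂_2 = (5 − 4) − 0 = 1, and there is no ∂_2, so H_1 = Z.

As a check, the Euler characteristic is 5 − 5 = 0, which agrees with 1 − 1 = 0.

Hence the Betti numbers are b_0 = 1, b_1 = 1.

b_0 = 1, b_1 = 1.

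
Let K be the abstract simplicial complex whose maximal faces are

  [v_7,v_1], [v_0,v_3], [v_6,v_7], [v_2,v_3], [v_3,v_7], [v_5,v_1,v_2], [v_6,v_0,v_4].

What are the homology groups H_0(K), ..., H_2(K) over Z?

Take the total order v_0 < v_1 < v_2 < v_3 < v_4 < v_5 < v_6 < v_7 on the vertex set. Then K (dimension 2) consists of the simplices:

  0-simplices (8): [v_0], [v_1], [v_2], [v_3], [v_4], [v_5], [v_6], [v_7]
  1-simplices (11): [v_0,v_3], [v_0,v_4], [v_0,v_6], [v_1,v_2], [v_1,v_5], [v_1,v_7], [v_2,v_3], [v_2,v_5], [v_3,v_7], [v_4,v_6], [v_6,v_7]
  2-simplices (2): [v_0,v_4,v_6], [v_1,v_2,v_5]

Hence C_0 ≅ Z^8, C_1 ≅ Z^11, C_2 ≅ Z^2.

∂_1: C_1 → C_0 maps an edge to its endpoints' difference, ∂[p,q] = q − p. For instance
  ∂[v_0,v_6] = [v_6] − [v_0].
The resulting 8×11 matrix has rank 7, and its Smith normal form has invariant factors (1,1,1,1,1,1,1).

∂_2: C_2 → C_1 maps a triangle to the signed sum of its edges. For instance
  ∂[v_0,v_4,v_6] = [v_4,v_6] − [v_0,v_6] + [v_0,v_4],
  ∂[v_1,v_2,v_5] = [v_2,v_5] − [v_1,v_5] + [v_1,v_2].
This gives a 11×2 integer matrix of rank 2; reducing to Smith normal form yields diagonal entries (1,1).

Now H_k = ker ∂_k / im ∂_{k+1}, so:

  H_0: rank C_0 − rank ∂_1 = 8 − 7 = 1, and the invariant factors of ∂_1 are all 1, so H_0 = Z.
  H_1: rank ker ∂_1 − rank ∂_2 = (11 − 7) − 2 = 2, and the invariant factors of ∂_2 are all 1, so H_1 = Z^2.
  H_2: rank ker ∂_2 − rank ∂_3 = (2 − 2) − 0 = 0, and there is no ∂_3, so H_2 = 0.

H_0 = Z,  H_1 = Z^2,  H_2 = 0.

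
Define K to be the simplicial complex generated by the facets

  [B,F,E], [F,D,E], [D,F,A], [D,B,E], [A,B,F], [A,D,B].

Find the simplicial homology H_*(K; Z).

H_0 = Z,  H_1 = 0,  H_2 = Z.

We work with the vertex ordering A < B < D < E < F. The simplices of K, each written with vertices in increasing order, are:

  0-simplices (5): A, B, D, E, F
  1-simplices (9): AB, AD, AF, BD, BE, BF, DE, DF, EF
  2-simplices (6): ABD, ABF, ADF, BDE, BEF, DEF

so the chain groups are C_0 ≅ Z^5, C_1 ≅ Z^9, C_2 ≅ Z^6.

Boundary ∂_1: C_1 → C_0 is given by ∂[p,q] = [q] − [p]. For instance
  ∂AF = F − A.
The resulting 5×9 matrix has rank 4, and its Smith normal form has invariant factors (1,1,1,1).

∂_2: C_2 → C_1 maps a triangle to the signed sum of its edges. For instance
  ∂DEF = EF − DF + DE,
  ∂ABD = BD − AD + AB.
As a 9×6 matrix over Z this has rank 5, with invariant factors (1,1,1,1,1).

Now H_k = ker ∂_k / im ∂_{k+1}, so:

  H_0: rank C_0 − rank ∂_1 = 5 − 4 = 1, and the invariant factors of ∂_1 are all 1, so H_0 = Z.
  H_1: rank ker ∂_1 − rank ∂_2 = (9 − 4) − 5 = 0, and the invariant factors of ∂_2 are all 1, so H_1 = 0.
  H_2: rank ker ∂_2 − rank ∂_3 = (6 − 5) − 0 = 1, and there is no ∂_3, so H_2 = Z.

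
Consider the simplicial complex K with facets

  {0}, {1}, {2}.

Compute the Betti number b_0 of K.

Order the vertices as 0 < 1 < 2. Listing each simplex with vertices in this order, K has dimension 0 with simplices:

  0-simplices (3): [0], [1], [2]

so the chain groups are C_0 ≅ Z^3.

Reading off H_k = ker ∂_k / im ∂_{k+1}:

  H_0: rank C_0 − rank ∂_1 = 3 − 0 = 3, and there is no ∂_1, so H_0 = Z^3.

Hence the Betti numbers are b_0 = 3.

b_0 = 3.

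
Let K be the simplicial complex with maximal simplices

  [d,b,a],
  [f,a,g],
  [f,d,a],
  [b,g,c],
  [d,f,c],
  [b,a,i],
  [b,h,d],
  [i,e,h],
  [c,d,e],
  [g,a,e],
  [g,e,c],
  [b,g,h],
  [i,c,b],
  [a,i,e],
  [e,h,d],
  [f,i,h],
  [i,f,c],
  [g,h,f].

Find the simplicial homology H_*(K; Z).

Take the total order a < b < c < d < e < f < g < h < i on the vertex set. Then K (dimension 2) consists of the simplices:

  0-simplices (9): a, b, c, d, e, f, g, h, i
  1-simplices (27): ab, ad, ae, af, ag, ai, bc, bd, bg, bh, bi, cd, ce, cf, cg, ci, de, df, dh, eg, eh, ei, fg, fh, fi, gh, hi
  2-simplices (18): abd, abi, adf, aeg, aei, afg, bcg, bci, bdh, bgh, cde, cdf, ceg, cfi, deh, ehi, fgh, fhi

giving chain groups C_0 ≅ Z^9, C_1 ≅ Z^27, C_2 ≅ Z^18.

The boundary map ∂_1: C_1 → C_0 sends each edge [p,q] (with p < q) to q − p.
This gives a 9×27 integer matrix of rank 8; reducing to Smith normal form yields diagonal entries (1,1,1,1,1,1,1,1).

∂_2: C_2 → C_1 maps a triangle to the signed sum of its edges. For instance
  ∂adf = df − af + ad,
  ∂fgh = gh − fh + fg.
This gives a 27×18 integer matrix of rank 17; reducing to Smith normal form yields diagonal entries (1,1,1,1,1,1,1,1,1,1,1,1,1,1,1,1,1).

Reading off H_k = ker ∂_k / im ∂_{k+1}:

  H_0: rank C_0 − rank ∂_1 = 9 − 8 = 1, and the invariant factors of ∂_1 are all 1, so H_0 = Z.
  H_1: rank ker ∂_1 − rank ∂_2 = (27 − 8) − 17 = 2, and the invariant factors of ∂_2 are all 1, so H_1 = Z^2.
  H_2: rank ker ∂_2 − rank ∂_3 = (18 − 17) − 0 = 1, and there is no ∂_3, so H_2 = Z.

H_0 = Z,  H_1 = Z^2,  H_2 = Z.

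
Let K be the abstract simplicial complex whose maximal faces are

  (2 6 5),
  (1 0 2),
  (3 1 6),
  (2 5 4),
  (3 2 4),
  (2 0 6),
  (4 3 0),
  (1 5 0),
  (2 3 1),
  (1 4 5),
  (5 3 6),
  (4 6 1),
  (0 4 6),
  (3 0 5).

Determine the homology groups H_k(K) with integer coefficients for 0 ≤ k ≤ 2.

H_0 = Z,  H_1 = Z^2,  H_2 = Z.

Fix the vertex order 0 < 1 < 2 < 3 < 4 < 5 < 6 and write every simplex with vertices in increasing order. Then dim K = 2 and the simplices of K are:

  0-simplices (7): [0], [1], [2], [3], [4], [5], [6]
  1-simplices (21): [0,1], [0,2], [0,3], [0,4], [0,5], [0,6], [1,2], [1,3], [1,4], [1,5], [1,6], [2,3], [2,4], [2,5], [2,6], [3,4], [3,5], [3,6], [4,5], [4,6], [5,6]
  2-simplices (14): [0,1,2], [0,1,5], [0,2,6], [0,3,4], [0,3,5], [0,4,6], [1,2,3], [1,3,6], [1,4,5], [1,4,6], [2,3,4], [2,4,5], [2,5,6], [3,5,6]

so the chain groups are C_0 ≅ Z^7, C_1 ≅ Z^21, C_2 ≅ Z^14.

The boundary map ∂_1: C_1 → C_0 maps an edge to its endpoints' difference, ∂[p,q] = q − p. For instance
  ∂[1,5] = [5] − [1].
This gives a 7×21 integer matrix of rank 6; reducing to Smith normal form yields diagonal entries (1,1,1,1,1,1).

Boundary ∂_2: C_2 → C_1 sends each 2-simplex [p,q,r] to [q,r] − [p,r] + [p,q]. For instance
  ∂[0,2,6] = [2,6] − [0,6] + [0,2],
  ∂[3,5,6] = [5,6] − [3,6] + [3,5].
As a 21×14 matrix over Z this has rank 13, with invariant factors (1,1,1,1,1,1,1,1,1,1,1,1,1).

From H_k ≅ ker(∂_k) / im(∂_{k+1}) we obtain:

  H_0: rank C_0 − rank ∂_1 = 7 − 6 = 1, and the invariant factors of ∂_1 are all 1, so H_0 ≅ Z.
  H_1: rank ker ∂_1 − rank ∂_2 = (21 − 6) − 13 = 2, and the invariant factors of ∂_2 are all 1, so H_1 ≅ Z^2.
  H_2: rank ker ∂_2 − rank ∂_3 = (14 − 13) − 0 = 1, and there is no ∂_3, so H_2 ≅ Z.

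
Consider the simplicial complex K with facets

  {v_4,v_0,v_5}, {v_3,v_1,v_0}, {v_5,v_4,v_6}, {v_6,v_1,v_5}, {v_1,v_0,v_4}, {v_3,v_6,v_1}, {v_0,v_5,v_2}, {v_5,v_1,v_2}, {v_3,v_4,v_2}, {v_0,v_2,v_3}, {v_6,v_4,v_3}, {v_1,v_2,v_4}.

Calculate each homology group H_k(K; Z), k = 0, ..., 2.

H_0 = Z,  H_1 = Z_2,  H_2 = 0.

Order the vertices as v_0 < v_1 < v_2 < v_3 < v_4 < v_5 < v_6. Listing each simplex with vertices in this order, K has dimension 2 with simplices:

  0-simplices (7): [v_0], [v_1], [v_2], [v_3], [v_4], [v_5], [v_6]
  1-simplices (18): (18 of them)
  2-simplices (12): (12 of them)

Hence C_0 ≅ Z^7, C_1 ≅ Z^18, C_2 ≅ Z^12.

∂_1: C_1 → C_0 sends each edge [p,q] (with p < q) to q − p. For instance
  ∂[v_2,v_4] = [v_4] − [v_2].
The resulting 7×18 matrix has rank 6, and its Smith normal form has invariant factors (1,1,1,1,1,1).

The boundary map ∂_2: C_2 → C_1 maps a triangle to the signed sum of its edges. For instance
  ∂[v_0,v_1,v_3] = [v_1,v_3] − [v_0,v_3] + [v_0,v_1],
  ∂[v_2,v_3,v_4] = [v_3,v_4] − [v_2,v_4] + [v_2,v_3].
The 18×12 boundary matrix has rank 12 and Smith normal form diag(1,1,1,1,1,1,1,1,1,1,1,2).

Reading off H_k = ker ∂_k / im ∂_{k+1}:

  H_0: rank C_0 − rank ∂_1 = 7 − 6 = 1, and the invariant factors of ∂_1 are all 1, so H_0 = Z.
  H_1: rank ker ∂_1 − rank ∂_2 = (18 − 6) − 12 = 0, and ∂_2 has invariant factor 2 > 1, so H_1 = Z_2.
  H_2: rank ker ∂_2 − rank ∂_3 = (12 − 12) − 0 = 0, and there is no ∂_3, so H_2 = 0.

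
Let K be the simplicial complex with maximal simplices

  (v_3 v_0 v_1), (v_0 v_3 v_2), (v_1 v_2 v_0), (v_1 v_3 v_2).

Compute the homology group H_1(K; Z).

Fix the vertex order v_0 < v_1 < v_2 < v_3 and write every simplex with vertices in increasing order. Then dim K = 2 and the simplices of K are:

  0-simplices (4): [v_0], [v_1], [v_2], [v_3]
  1-simplices (6): [v_0,v_1], [v_0,v_2], [v_0,v_3], [v_1,v_2], [v_1,v_3], [v_2,v_3]
  2-simplices (4): [v_0,v_1,v_2], [v_0,v_1,v_3], [v_0,v_2,v_3], [v_1,v_2,v_3]

so the chain groups are C_0 ≅ Z^4, C_1 ≅ Z^6, C_2 ≅ Z^4.

Boundary ∂_1: C_1 → C_0 is given by ∂[p,q] = [q] − [p].
This gives a 4×6 integer matrix of rank 3; reducing to Smith normal form yields diagonal entries (1,1,1).

Boundary ∂_2: C_2 → C_1 sends each 2-simplex [p,q,r] to [q,r] − [p,r] + [p,q]. For instance
  ∂[v_1,v_2,v_3] = [v_2,v_3] − [v_1,v_3] + [v_1,v_2],
  ∂[v_0,v_2,v_3] = [v_2,v_3] − [v_0,v_3] + [v_0,v_2].
The resulting 6×4 matrix has rank 3, and its Smith normal form has invariant factors (1,1,1).

Reading off H_k = ker ∂_k / im ∂_{k+1}:

  H_1: rank ker ∂_1 − rank ∂_2 = (6 − 3) − 3 = 0, and the invariant factors of ∂_2 are all 1, so H_1 = 0.

(K is a triangulation of the 2-sphere S^2.)

H_1 ≅ 0.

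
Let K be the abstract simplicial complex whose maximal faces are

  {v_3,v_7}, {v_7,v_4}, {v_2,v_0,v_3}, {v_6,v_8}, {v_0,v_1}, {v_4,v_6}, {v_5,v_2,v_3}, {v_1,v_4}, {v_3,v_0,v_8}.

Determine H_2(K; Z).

H_2 ≅ 0.

Fix the vertex order v_0 < v_1 < v_2 < v_3 < v_4 < v_5 < v_6 < v_7 < v_8 and write every simplex with vertices in increasing order. Then dim K = 2 and the simplices of K are:

  0-simplices (9): [v_0], [v_1], [v_2], [v_3], [v_4], [v_5], [v_6], [v_7], [v_8]
  1-simplices (13): [v_0,v_1], [v_0,v_2], [v_0,v_3], [v_0,v_8], [v_1,v_4], [v_2,v_3], [v_2,v_5], [v_3,v_5], [v_3,v_7], [v_3,v_8], [v_4,v_6], [v_4,v_7], [v_6,v_8]
  2-simplices (3): [v_0,v_2,v_3], [v_0,v_3,v_8], [v_2,v_3,v_5]

Hence C_0 ≅ Z^9, C_1 ≅ Z^13, C_2 ≅ Z^3.

Boundary ∂_1: C_1 → C_0 is given by ∂[p,q] = [q] − [p].
As a 9×13 matrix over Z this has rank 8, with invariant factors (1,1,1,1,1,1,1,1).

∂_2: C_2 → C_1 maps a triangle to the signed sum of its edges. For instance
  ∂[v_0,v_3,v_8] = [v_3,v_8] − [v_0,v_8] + [v_0,v_3],
  ∂[v_0,v_2,v_3] = [v_2,v_3] − [v_0,v_3] + [v_0,v_2].
The resulting 13×3 matrix has rank 3, and its Smith normal form has invariant factors (1,1,1).

Computing H_k = (kernel of ∂_k) / (image of ∂_{k+1}):

  H_2: rank ker ∂_2 − rank ∂_3 = (3 − 3) − 0 = 0, and there is no ∂_3, so H_2 = 0.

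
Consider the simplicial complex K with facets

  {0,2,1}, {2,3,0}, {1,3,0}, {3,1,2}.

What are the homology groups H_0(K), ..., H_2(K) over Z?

H_0 ≅ Z,  H_1 = 0,  H_2 ≅ Z.

Order the vertices as 0 < 1 < 2 < 3. Listing each simplex with vertices in this order, K has dimension 2 with simplices:

  0-simplices (4): [0], [1], [2], [3]
  1-simplices (6): [0,1], [0,2], [0,3], [1,2], [1,3], [2,3]
  2-simplices (4): [0,1,2], [0,1,3], [0,2,3], [1,2,3]

Hence C_0 ≅ Z^4, C_1 ≅ Z^6, C_2 ≅ Z^4.

The boundary map ∂_1: C_1 → C_0 is given by ∂[p,q] = [q] − [p]. For instance
  ∂[0,2] = [2] − [0].
This gives a 4×6 integer matrix of rank 3; reducing to Smith normal form yields diagonal entries (1,1,1).

∂_2: C_2 → C_1 sends each 2-simplex [p,q,r] to [q,r] − [p,r] + [p,q]. For instance
  ∂[1,2,3] = [2,3] − [1,3] + [1,2],
  ∂[0,1,2] = [1,2] − [0,2] + [0,1].
As a 6×4 matrix over Z this has rank 3, with invariant factors (1,1,1).

From H_k ≅ ker(∂_k) / im(∂_{k+1}) we obtain:

  H_0: rank C_0 − rank ∂_1 = 4 − 3 = 1, and the invariant factors of ∂_1 are all 1, so H_0 ≅ Z.
  H_1: rank ker ∂_1 − rank ∂_2 = (6 − 3) − 3 = 0, and the invariant factors of ∂_2 are all 1, so H_1 ≅ 0.
  H_2: rank ker ∂_2 − rank ∂_3 = (4 − 3) − 0 = 1, and there is no ∂_3, so H_2 ≅ Z.

(K is a triangulation of the 2-sphere S^2.)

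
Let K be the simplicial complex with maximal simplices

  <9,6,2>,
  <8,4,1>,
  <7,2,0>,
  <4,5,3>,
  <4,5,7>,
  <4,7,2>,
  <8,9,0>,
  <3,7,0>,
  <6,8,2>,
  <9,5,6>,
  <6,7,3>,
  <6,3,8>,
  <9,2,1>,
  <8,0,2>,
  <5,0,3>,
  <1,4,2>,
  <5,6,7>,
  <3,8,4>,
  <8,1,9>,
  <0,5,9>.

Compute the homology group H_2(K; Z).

H_2 = 0.

We work with the vertex ordering 0 < 1 < 2 < 3 < 4 < 5 < 6 < 7 < 8 < 9. The simplices of K, each written with vertices in increasing order, are:

  0-simplices (10): [0], [1], [2], [3], [4], [5], [6], [7], [8], [9]
  1-simplices (30): (30 of them)
  2-simplices (20): (20 of them)

giving chain groups C_0 ≅ Z^10, C_1 ≅ Z^30, C_2 ≅ Z^20.

∂_1: C_1 → C_0 sends each edge [p,q] (with p < q) to q − p. For instance
  ∂[3,4] = [4] − [3].
As a 10×30 matrix over Z this has rank 9, with invariant factors (1,1,1,1,1,1,1,1,1).

∂_2: C_2 → C_1 maps a triangle to the signed sum of its edges. For instance
  ∂[0,3,7] = [3,7] − [0,7] + [0,3],
  ∂[2,4,7] = [4,7] − [2,7] + [2,4].
The resulting 30×20 matrix has rank 20, and its Smith normal form has invariant factors (1,1,1,1,1,1,1,1,1,1,1,1,1,1,1,1,1,1,1,2).

Reading off H_k = ker ∂_k / im ∂_{k+1}:

  H_2: rank ker ∂_2 − rank ∂_3 = (20 − 20) − 0 = 0, and there is no ∂_3, so H_2 ≅ 0.

(K is a triangulation of the Klein bottle.)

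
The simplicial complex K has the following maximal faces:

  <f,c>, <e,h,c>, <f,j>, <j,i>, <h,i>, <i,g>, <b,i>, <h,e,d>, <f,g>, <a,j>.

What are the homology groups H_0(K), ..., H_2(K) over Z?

We work with the vertex ordering a < b < c < d < e < f < g < h < i < j. The simplices of K, each written with vertices in increasing order, are:

  0-simplices (10): a, b, c, d, e, f, g, h, i, j
  1-simplices (13): aj, bi, ce, cf, ch, de, dh, eh, fg, fj, gi, hi, ij
  2-simplices (2): ceh, deh

so the chain groups are C_0 ≅ Z^10, C_1 ≅ Z^13, C_2 ≅ Z^2.

Boundary ∂_1: C_1 → C_0 maps an edge to its endpoints' difference, ∂[p,q] = q − p. For instance
  ∂ch = h − c.
As a 10×13 matrix over Z this has rank 9, with invariant factors (1,1,1,1,1,1,1,1,1).

Boundary ∂_2: C_2 → C_1 acts by ∂[p,q,r] = [q,r] − [p,r] + [p,q]. For instance
  ∂deh = eh − dh + de,
  ∂ceh = eh − ch + ce.
The 13×2 boundary matrix has rank 2 and Smith normal form diag(1,1).

Now H_k = ker ∂_k / im ∂_{k+1}, so:

  H_0: rank C_0 − rank ∂_1 = 10 − 9 = 1, and the invariant factors of ∂_1 are all 1, so H_0 ≅ Z.
  H_1: rank ker ∂_1 − rank ∂_2 = (13 − 9) − 2 = 2, and the invariant factors of ∂_2 are all 1, so H_1 ≅ Z^2.
  H_2: rank ker ∂_2 − rank ∂_3 = (2 − 2) − 0 = 0, and there is no ∂_3, so H_2 ≅ 0.

H_0 ≅ Z,  H_1 ≅ Z^2,  H_2 = 0.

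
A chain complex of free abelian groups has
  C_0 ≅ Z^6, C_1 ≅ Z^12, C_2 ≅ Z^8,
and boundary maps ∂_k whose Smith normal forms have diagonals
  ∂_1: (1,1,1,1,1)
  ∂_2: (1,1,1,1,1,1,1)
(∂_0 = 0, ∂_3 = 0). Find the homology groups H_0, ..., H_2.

H_0 ≅ Z,  H_1 = 0,  H_2 ≅ Z.

H_0: b_0 = 6 − 0 − 5 = 1; torsion from ∂_1 factors > 1: none. So H_0 ≅ Z.
H_1: b_1 = 12 − 5 − 7 = 0; torsion from ∂_2 factors > 1: none. So H_1 ≅ 0.
H_2: b_2 = 8 − 7 − 0 = 1; torsion from ∂_3 factors > 1: none. So H_2 ≅ Z.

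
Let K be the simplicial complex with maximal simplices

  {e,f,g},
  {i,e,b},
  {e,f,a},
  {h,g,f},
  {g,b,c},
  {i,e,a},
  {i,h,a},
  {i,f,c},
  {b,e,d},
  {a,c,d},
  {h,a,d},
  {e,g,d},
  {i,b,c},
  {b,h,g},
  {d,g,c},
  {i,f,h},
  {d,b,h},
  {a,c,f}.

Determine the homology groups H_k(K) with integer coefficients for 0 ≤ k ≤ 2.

H_0 = Z,  H_1 = Z × Z/2,  H_2 = 0.

Order the vertices as a < b < c < d < e < f < g < h < i. Listing each simplex with vertices in this order, K has dimension 2 with simplices:

  0-simplices (9): a, b, c, d, e, f, g, h, i
  1-simplices (27): ac, ad, ae, af, ah, ai, bc, bd, be, bg, bh, bi, cd, cf, cg, ci, de, dg, dh, ef, eg, ei, fg, fh, fi, gh, hi
  2-simplices (18): acd, acf, adh, aef, aei, ahi, bcg, bci, bde, bdh, bei, bgh, cdg, cfi, deg, efg, fgh, fhi

Hence C_0 ≅ Z^9, C_1 ≅ Z^27, C_2 ≅ Z^18.

∂_1: C_1 → C_0 maps an edge to its endpoints' difference, ∂[p,q] = q − p. For instance
  ∂eg = g − e.
As a 9×27 matrix over Z this has rank 8, with invariant factors (1,1,1,1,1,1,1,1).

Boundary ∂_2: C_2 → C_1 maps a triangle to the signed sum of its edges. For instance
  ∂adh = dh − ah + ad,
  ∂acd = cd − ad + ac.
As a 27×18 matrix over Z this has rank 18, with invariant factors (1,1,1,1,1,1,1,1,1,1,1,1,1,1,1,1,1,2).

From H_k ≅ ker(∂_k) / im(∂_{k+1}) we obtain:

  H_0: rank C_0 − rank ∂_1 = 9 − 8 = 1, and the invariant factors of ∂_1 are all 1, so H_0 = Z.
  H_1: rank ker ∂_1 − rank ∂_2 = (27 − 8) − 18 = 1, and ∂_2 has invariant factor 2 > 1, so H_1 = Z × Z/2.
  H_2: rank ker ∂_2 − rank ∂_3 = (18 − 18) − 0 = 0, and there is no ∂_3, so H_2 = 0.

As a check, the Euler characteristic is 9 − 27 + 18 = 0, which agrees with 1 − 1 + 0 = 0.
(K is a triangulation of the Klein bottle.)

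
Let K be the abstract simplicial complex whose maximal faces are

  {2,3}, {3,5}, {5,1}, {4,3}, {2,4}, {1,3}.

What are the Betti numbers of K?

b_0 = 1, b_1 = 2.

K has 5 vertices, 6 edges.
rank ∂_0 = 0, rank ∂_1 = 4 ⇒ b_0 = 5 − 0 − 4 = 1; all invariant factors of ∂_1 are 1 so no torsion. So H_0 ≅ Z.
rank ∂_1 = 4, rank ∂_2 = 0 ⇒ b_1 = 6 − 4 − 0 = 2. So H_1 ≅ Z^2.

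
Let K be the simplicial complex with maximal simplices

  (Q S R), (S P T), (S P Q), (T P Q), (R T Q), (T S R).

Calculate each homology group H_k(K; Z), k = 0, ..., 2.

H_0 ≅ Z,  H_1 = 0,  H_2 ≅ Z.

Fix the vertex order P < Q < R < S < T and write every simplex with vertices in increasing order. Then dim K = 2 and the simplices of K are:

  0-simplices (5): P, Q, R, S, T
  1-simplices (9): PQ, PS, PT, QR, QS, QT, RS, RT, ST
  2-simplices (6): PQS, PQT, PST, QRS, QRT, RST

giving chain groups C_0 ≅ Z^5, C_1 ≅ Z^9, C_2 ≅ Z^6.

The boundary map ∂_1: C_1 → C_0 maps an edge to its endpoints' difference, ∂[p,q] = q − p. For instance
  ∂ST = T − S.
This gives a 5×9 integer matrix of rank 4; reducing to Smith normal form yields diagonal entries (1,1,1,1).

Boundary ∂_2: C_2 → C_1 maps a triangle to the signed sum of its edges. For instance
  ∂QRT = RT − QT + QR,
  ∂PQT = QT − PT + PQ.
This gives a 9×6 integer matrix of rank 5; reducing to Smith normal form yields diagonal entries (1,1,1,1,1).

Computing H_k = (kernel of ∂_k) / (image of ∂_{k+1}):

  H_0: rank C_0 − rank ∂_1 = 5 − 4 = 1, and the invariant factors of ∂_1 are all 1, so H_0 ≅ Z.
  H_1: rank ker ∂_1 − rank ∂_2 = (9 − 4) − 5 = 0, and the invariant factors of ∂_2 are all 1, so H_1 ≅ 0.
  H_2: rank ker ∂_2 − rank ∂_3 = (6 − 5) − 0 = 1, and there is no ∂_3, so H_2 ≅ Z.

As a check, the Euler characteristic is 5 − 9 + 6 = 2, which agrees with 1 − 0 + 1 = 2.
(K is a triangulation of the 2-sphere S^2.)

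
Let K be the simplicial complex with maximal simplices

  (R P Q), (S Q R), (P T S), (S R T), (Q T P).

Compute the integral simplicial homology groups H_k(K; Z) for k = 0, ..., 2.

H_0 = Z,  H_1 = Z,  H_2 = 0.

K has 5 vertices, 10 edges, 5 triangles.
rank ∂_0 = 0, rank ∂_1 = 4 ⇒ b_0 = 5 − 0 − 4 = 1; all invariant factors of ∂_1 are 1 so no torsion. So H_0 = Z.
rank ∂_1 = 4, rank ∂_2 = 5 ⇒ b_1 = 10 − 4 − 5 = 1; all invariant factors of ∂_2 are 1 so no torsion. So H_1 = Z.
rank ∂_2 = 5, rank ∂_3 = 0 ⇒ b_2 = 5 − 5 − 0 = 0. So H_2 = 0.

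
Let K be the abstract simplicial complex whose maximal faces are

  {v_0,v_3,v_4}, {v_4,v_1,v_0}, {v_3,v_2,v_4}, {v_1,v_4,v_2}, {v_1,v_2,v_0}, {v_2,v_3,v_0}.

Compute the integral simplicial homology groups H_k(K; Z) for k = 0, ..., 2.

Take the total order v_0 < v_1 < v_2 < v_3 < v_4 on the vertex set. Then K (dimension 2) consists of the simplices:

  0-simplices (5): [v_0], [v_1], [v_2], [v_3], [v_4]
  1-simplices (9): [v_0,v_1], [v_0,v_2], [v_0,v_3], [v_0,v_4], [v_1,v_2], [v_1,v_4], [v_2,v_3], [v_2,v_4], [v_3,v_4]
  2-simplices (6): [v_0,v_1,v_2], [v_0,v_1,v_4], [v_0,v_2,v_3], [v_0,v_3,v_4], [v_1,v_2,v_4], [v_2,v_3,v_4]

so the chain groups are C_0 ≅ Z^5, C_1 ≅ Z^9, C_2 ≅ Z^6.

Boundary ∂_1: C_1 → C_0 sends each edge [p,q] (with p < q) to q − p. For instance
  ∂[v_1,v_4] = [v_4] − [v_1].
The resulting 5×9 matrix has rank 4, and its Smith normal form has invariant factors (1,1,1,1).

The boundary map ∂_2: C_2 → C_1 maps a triangle to the signed sum of its edges. For instance
  ∂[v_2,v_3,v_4] = [v_3,v_4] − [v_2,v_4] + [v_2,v_3],
  ∂[v_0,v_1,v_4] = [v_1,v_4] − [v_0,v_4] + [v_0,v_1].
The resulting 9×6 matrix has rank 5, and its Smith normal form has invariant factors (1,1,1,1,1).

Now H_k = ker ∂_k / im ∂_{k+1}, so:

  H_0: rank C_0 − rank ∂_1 = 5 − 4 = 1, and the invariant factors of ∂_1 are all 1, so H_0 = Z.
  H_1: rank ker ∂_1 − rank ∂_2 = (9 − 4) − 5 = 0, and the invariant factors of ∂_2 are all 1, so H_1 = 0.
  H_2: rank ker ∂_2 − rank ∂_3 = (6 − 5) − 0 = 1, and there is no ∂_3, so H_2 = Z.

As a check, the Euler characteristic is 5 − 9 + 6 = 2, which agrees with 1 − 0 + 1 = 2.

H_0 ≅ Z,  H_1 = 0,  H_2 ≅ Z.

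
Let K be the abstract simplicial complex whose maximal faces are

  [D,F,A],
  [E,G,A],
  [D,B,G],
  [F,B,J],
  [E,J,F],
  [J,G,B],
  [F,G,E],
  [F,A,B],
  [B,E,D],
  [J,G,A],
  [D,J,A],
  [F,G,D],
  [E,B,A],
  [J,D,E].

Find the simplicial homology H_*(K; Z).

H_0 = Z,  H_1 = Z^2,  H_2 = Z.

Take the total order A < B < D < E < F < G < J on the vertex set. Then K (dimension 2) consists of the simplices:

  0-simplices (7): A, B, D, E, F, G, J
  1-simplices (21): AB, AD, AE, AF, AG, AJ, BD, BE, BF, BG, BJ, DE, DF, DG, DJ, EF, EG, EJ, FG, FJ, GJ
  2-simplices (14): ABE, ABF, ADF, ADJ, AEG, AGJ, BDE, BDG, BFJ, BGJ, DEJ, DFG, EFG, EFJ

so the chain groups are C_0 ≅ Z^7, C_1 ≅ Z^21, C_2 ≅ Z^14.

∂_1: C_1 → C_0 maps an edge to its endpoints' difference, ∂[p,q] = q − p.
This gives a 7×21 integer matrix of rank 6; reducing to Smith normal form yields diagonal entries (1,1,1,1,1,1).

The boundary map ∂_2: C_2 → C_1 sends each 2-simplex [p,q,r] to [q,r] − [p,r] + [p,q]. For instance
  ∂ADF = DF − AF + AD,
  ∂ABF = BF − AF + AB.
The 21×14 boundary matrix has rank 13 and Smith normal form diag(1,1,1,1,1,1,1,1,1,1,1,1,1).

Now H_k = ker ∂_k / im ∂_{k+1}, so:

  H_0: rank C_0 − rank ∂_1 = 7 − 6 = 1, and the invariant factors of ∂_1 are all 1, so H_0 = Z.
  H_1: rank ker ∂_1 − rank ∂_2 = (21 − 6) − 13 = 2, and the invariant factors of ∂_2 are all 1, so H_1 = Z^2.
  H_2: rank ker ∂_2 − rank ∂_3 = (14 − 13) − 0 = 1, and there is no ∂_3, so H_2 = Z.

As a check, the Euler characteristic is 7 − 21 + 14 = 0, which agrees with 1 − 2 + 1 = 0.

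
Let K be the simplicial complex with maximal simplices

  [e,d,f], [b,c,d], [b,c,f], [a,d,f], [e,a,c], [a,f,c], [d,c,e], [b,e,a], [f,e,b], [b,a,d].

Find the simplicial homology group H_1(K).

Fix the vertex order a < b < c < d < e < f and write every simplex with vertices in increasing order. Then dim K = 2 and the simplices of K are:

  0-simplices (6): a, b, c, d, e, f
  1-simplices (15): ab, ac, ad, ae, af, bc, bd, be, bf, cd, ce, cf, de, df, ef
  2-simplices (10): abd, abe, ace, acf, adf, bcd, bcf, bef, cde, def

so the chain groups are C_0 ≅ Z^6, C_1 ≅ Z^15, C_2 ≅ Z^10.

∂_1: C_1 → C_0 maps an edge to its endpoints' difference, ∂[p,q] = q − p. For instance
  ∂ef = f − e.
The 6×15 boundary matrix has rank 5 and Smith normal form diag(1,1,1,1,1).

Boundary ∂_2: C_2 → C_1 acts by ∂[p,q,r] = [q,r] − [p,r] + [p,q]. For instance
  ∂abd = bd − ad + ab,
  ∂adf = df − af + ad.
The resulting 15×10 matrix has rank 10, and its Smith normal form has invariant factors (1,1,1,1,1,1,1,1,1,2).

From H_k ≅ ker(∂_k) / im(∂_{k+1}) we obtain:

  H_1: rank ker ∂_1 − rank ∂_2 = (15 − 5) − 10 = 0, and ∂_2 has invariant factor 2 > 1, so H_1 ≅ Z/2.

(K is a triangulation of the real projective plane RP^2.)

H_1 ≅ Z/2.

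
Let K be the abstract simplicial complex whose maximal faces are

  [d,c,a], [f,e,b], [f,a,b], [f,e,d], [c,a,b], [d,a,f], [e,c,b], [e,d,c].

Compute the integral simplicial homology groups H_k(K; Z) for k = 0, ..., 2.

Order the vertices as a < b < c < d < e < f. Listing each simplex with vertices in this order, K has dimension 2 with simplices:

  0-simplices (6): a, b, c, d, e, f
  1-simplices (12): ab, ac, ad, af, bc, be, bf, cd, ce, de, df, ef
  2-simplices (8): abc, abf, acd, adf, bce, bef, cde, def

so the chain groups are C_0 ≅ Z^6, C_1 ≅ Z^12, C_2 ≅ Z^8.

Boundary ∂_1: C_1 → C_0 maps an edge to its endpoints' difference, ∂[p,q] = q − p.
As a 6×12 matrix over Z this has rank 5, with invariant factors (1,1,1,1,1).

Boundary ∂_2: C_2 → C_1 maps a triangle to the signed sum of its edges. For instance
  ∂abc = bc − ac + ab,
  ∂acd = cd − ad + ac.
The resulting 12×8 matrix has rank 7, and its Smith normal form has invariant factors (1,1,1,1,1,1,1).

Now H_k = ker ∂_k / im ∂_{k+1}, so:

  H_0: rank C_0 − rank ∂_1 = 6 − 5 = 1, and the invariant factors of ∂_1 are all 1, so H_0 = Z.
  H_1: rank ker ∂_1 − rank ∂_2 = (12 − 5) − 7 = 0, and the invariant factors of ∂_2 are all 1, so H_1 = 0.
  H_2: rank ker ∂_2 − rank ∂_3 = (8 − 7) − 0 = 1, and there is no ∂_3, so H_2 = Z.

(K is a triangulation of the 2-sphere S^2.)

H_0 = Z,  H_1 = 0,  H_2 = Z.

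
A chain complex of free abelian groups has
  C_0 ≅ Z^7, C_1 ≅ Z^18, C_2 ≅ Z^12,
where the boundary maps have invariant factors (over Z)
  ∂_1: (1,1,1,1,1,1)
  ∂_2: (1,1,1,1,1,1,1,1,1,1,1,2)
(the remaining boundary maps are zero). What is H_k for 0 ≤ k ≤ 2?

H_0 ≅ Z,  H_1 ≅ Z/2Z,  H_2 = 0.

H_0: b_0 = 7 − 0 − 6 = 1; torsion from ∂_1 factors > 1: none. So H_0 ≅ Z.
H_1: b_1 = 18 − 6 − 12 = 0; torsion from ∂_2 factors > 1: [2]. So H_1 ≅ Z/2Z.
H_2: b_2 = 12 − 12 − 0 = 0; torsion from ∂_3 factors > 1: none. So H_2 ≅ 0.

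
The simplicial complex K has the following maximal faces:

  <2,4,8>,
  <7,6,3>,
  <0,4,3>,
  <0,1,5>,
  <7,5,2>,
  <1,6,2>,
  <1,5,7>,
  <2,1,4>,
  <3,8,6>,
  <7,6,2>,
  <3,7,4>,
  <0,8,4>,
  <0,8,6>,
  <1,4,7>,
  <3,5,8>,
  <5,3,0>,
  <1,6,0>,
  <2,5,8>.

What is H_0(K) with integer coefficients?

K has 9 vertices, 27 edges, 18 triangles.
rank ∂_0 = 0, rank ∂_1 = 8 ⇒ b_0 = 9 − 0 − 8 = 1; all invariant factors of ∂_1 are 1 so no torsion. So H_0 ≅ Z.

H_0 = Z.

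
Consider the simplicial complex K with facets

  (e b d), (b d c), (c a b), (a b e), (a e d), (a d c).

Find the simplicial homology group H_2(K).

Take the total order a < b < c < d < e on the vertex set. Then K (dimension 2) consists of the simplices:

  0-simplices (5): a, b, c, d, e
  1-simplices (9): ab, ac, ad, ae, bc, bd, be, cd, de
  2-simplices (6): abc, abe, acd, ade, bcd, bde

so the chain groups are C_0 ≅ Z^5, C_1 ≅ Z^9, C_2 ≅ Z^6.

∂_1: C_1 → C_0 maps an edge to its endpoints' difference, ∂[p,q] = q − p. For instance
  ∂bc = c − b.
This gives a 5×9 integer matrix of rank 4; reducing to Smith normal form yields diagonal entries (1,1,1,1).

Boundary ∂_2: C_2 → C_1 sends each 2-simplex [p,q,r] to [q,r] − [p,r] + [p,q]. For instance
  ∂ade = de − ae + ad,
  ∂abc = bc − ac + ab.
As a 9×6 matrix over Z this has rank 5, with invariant factors (1,1,1,1,1).

From H_k ≅ ker(∂_k) / im(∂_{k+1}) we obtain:

  H_2: rank ker ∂_2 − rank ∂_3 = (6 − 5) − 0 = 1, and there is no ∂_3, so H_2 = Z.

H_2 = Z.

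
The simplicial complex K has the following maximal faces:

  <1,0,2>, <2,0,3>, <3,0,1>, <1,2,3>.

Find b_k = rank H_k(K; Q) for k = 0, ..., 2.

b_0 = 1, b_1 = 0, b_2 = 1.

K has 4 vertices, 6 edges, 4 triangles.
rank ∂_0 = 0, rank ∂_1 = 3 ⇒ b_0 = 4 − 0 − 3 = 1; all invariant factors of ∂_1 are 1 so no torsion. So H_0 = Z.
rank ∂_1 = 3, rank ∂_2 = 3 ⇒ b_1 = 6 − 3 − 3 = 0; all invariant factors of ∂_2 are 1 so no torsion. So H_1 = 0.
rank ∂_2 = 3, rank ∂_3 = 0 ⇒ b_2 = 4 − 3 − 0 = 1. So H_2 = Z.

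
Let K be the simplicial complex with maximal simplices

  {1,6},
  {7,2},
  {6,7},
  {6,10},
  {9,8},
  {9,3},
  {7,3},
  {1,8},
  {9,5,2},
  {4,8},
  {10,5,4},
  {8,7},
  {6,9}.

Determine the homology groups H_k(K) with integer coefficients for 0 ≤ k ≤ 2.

We work with the vertex ordering 1 < 2 < 3 < 4 < 5 < 6 < 7 < 8 < 9 < 10. The simplices of K, each written with vertices in increasing order, are:

  0-simplices (10): [1], [2], [3], [4], [5], [6], [7], [8], [9], [10]
  1-simplices (17): [1,6], [1,8], [2,5], [2,7], [2,9], [3,7], [3,9], [4,5], [4,8], [4,10], [5,9], [5,10], [6,7], [6,9], [6,10], [7,8], [8,9]
  2-simplices (2): [2,5,9], [4,5,10]

giving chain groups C_0 ≅ Z^10, C_1 ≅ Z^17, C_2 ≅ Z^2.

The boundary map ∂_1: C_1 → C_0 maps an edge to its endpoints' difference, ∂[p,q] = q − p. For instance
  ∂[6,9] = [9] − [6].
The resulting 10×17 matrix has rank 9, and its Smith normal form has invariant factors (1,1,1,1,1,1,1,1,1).

The boundary map ∂_2: C_2 → C_1 acts by ∂[p,q,r] = [q,r] − [p,r] + [p,q]. For instance
  ∂[4,5,10] = [5,10] − [4,10] + [4,5],
  ∂[2,5,9] = [5,9] − [2,9] + [2,5].
The 17×2 boundary matrix has rank 2 and Smith normal form diag(1,1).

Now H_k = ker ∂_k / im ∂_{k+1}, so:

  H_0: rank C_0 − rank ∂_1 = 10 − 9 = 1, and the invariant factors of ∂_1 are all 1, so H_0 ≅ Z.
  H_1: rank ker ∂_1 − rank ∂_2 = (17 − 9) − 2 = 6, and the invariant factors of ∂_2 are all 1, so H_1 ≅ Z^6.
  H_2: rank ker ∂_2 − rank ∂_3 = (2 − 2) − 0 = 0, and there is no ∂_3, so H_2 ≅ 0.

H_0 ≅ Z,  H_1 ≅ Z^6,  H_2 = 0.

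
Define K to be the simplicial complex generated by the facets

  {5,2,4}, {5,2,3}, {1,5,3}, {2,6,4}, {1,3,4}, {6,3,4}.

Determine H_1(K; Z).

H_1 ≅ Z.

Fix the vertex order 1 < 2 < 3 < 4 < 5 < 6 and write every simplex with vertices in increasing order. Then dim K = 2 and the simplices of K are:

  0-simplices (6): [1], [2], [3], [4], [5], [6]
  1-simplices (12): [1,3], [1,4], [1,5], [2,3], [2,4], [2,5], [2,6], [3,4], [3,5], [3,6], [4,5], [4,6]
  2-simplices (6): [1,3,4], [1,3,5], [2,3,5], [2,4,5], [2,4,6], [3,4,6]

Hence C_0 ≅ Z^6, C_1 ≅ Z^12, C_2 ≅ Z^6.

∂_1: C_1 → C_0 sends each edge [p,q] (with p < q) to q − p.
The 6×12 boundary matrix has rank 5 and Smith normal form diag(1,1,1,1,1).

Boundary ∂_2: C_2 → C_1 acts by ∂[p,q,r] = [q,r] − [p,r] + [p,q]. For instance
  ∂[1,3,4] = [3,4] − [1,4] + [1,3],
  ∂[2,3,5] = [3,5] − [2,5] + [2,3].
The resulting 12×6 matrix has rank 6, and its Smith normal form has invariant factors (1,1,1,1,1,1).

Now H_k = ker ∂_k / im ∂_{k+1}, so:

  H_1: rank ker ∂_1 − rank ∂_2 = (12 − 5) − 6 = 1, and the invariant factors of ∂_2 are all 1, so H_1 ≅ Z.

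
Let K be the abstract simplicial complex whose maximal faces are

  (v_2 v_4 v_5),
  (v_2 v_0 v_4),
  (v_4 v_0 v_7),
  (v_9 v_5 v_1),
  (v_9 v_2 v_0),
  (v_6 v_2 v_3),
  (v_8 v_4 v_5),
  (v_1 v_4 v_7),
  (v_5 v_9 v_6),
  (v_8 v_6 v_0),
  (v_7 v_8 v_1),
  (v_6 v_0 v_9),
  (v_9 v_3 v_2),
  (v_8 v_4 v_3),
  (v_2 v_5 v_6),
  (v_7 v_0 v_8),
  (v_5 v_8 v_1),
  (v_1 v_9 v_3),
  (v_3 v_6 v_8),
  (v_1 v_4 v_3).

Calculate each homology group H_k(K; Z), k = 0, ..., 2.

H_0 ≅ Z,  H_1 ≅ Z × Z/2,  H_2 = 0.

K has 10 vertices, 30 edges, 20 triangles.
rank ∂_0 = 0, rank ∂_1 = 9 ⇒ b_0 = 10 − 0 − 9 = 1; all invariant factors of ∂_1 are 1 so no torsion. So H_0 ≅ Z.
rank ∂_1 = 9, rank ∂_2 = 20 ⇒ b_1 = 30 − 9 − 20 = 1; ∂_2 has invariant factor(s) [2] giving torsion. So H_1 ≅ Z × Z/2.
rank ∂_2 = 20, rank ∂_3 = 0 ⇒ b_2 = 20 − 20 − 0 = 0. So H_2 ≅ 0.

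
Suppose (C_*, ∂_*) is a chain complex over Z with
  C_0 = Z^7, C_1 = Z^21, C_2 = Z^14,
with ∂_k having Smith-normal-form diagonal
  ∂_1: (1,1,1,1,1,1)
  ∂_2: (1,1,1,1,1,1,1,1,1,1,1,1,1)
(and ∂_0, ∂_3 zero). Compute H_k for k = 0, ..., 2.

H_0: b_0 = 7 − 0 − 6 = 1; torsion from ∂_1 factors > 1: none. So H_0 ≅ Z.
H_1: b_1 = 21 − 6 − 13 = 2; torsion from ∂_2 factors > 1: none. So H_1 ≅ Z^2.
H_2: b_2 = 14 − 13 − 0 = 1; torsion from ∂_3 factors > 1: none. So H_2 ≅ Z.

H_0 ≅ Z,  H_1 ≅ Z^2,  H_2 ≅ Z.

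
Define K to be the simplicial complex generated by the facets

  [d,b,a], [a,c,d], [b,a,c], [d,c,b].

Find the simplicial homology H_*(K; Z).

Order the vertices as a < b < c < d. Listing each simplex with vertices in this order, K has dimension 2 with simplices:

  0-simplices (4): a, b, c, d
  1-simplices (6): ab, ac, ad, bc, bd, cd
  2-simplices (4): abc, abd, acd, bcd

Hence C_0 ≅ Z^4, C_1 ≅ Z^6, C_2 ≅ Z^4.

∂_1: C_1 → C_0 is given by ∂[p,q] = [q] − [p].
The 4×6 boundary matrix has rank 3 and Smith normal form diag(1,1,1).

Boundary ∂_2: C_2 → C_1 acts by ∂[p,q,r] = [q,r] − [p,r] + [p,q]. For instance
  ∂abc = bc − ac + ab,
  ∂bcd = cd − bd + bc.
As a 6×4 matrix over Z this has rank 3, with invariant factors (1,1,1).

Now H_k = ker ∂_k / im ∂_{k+1}, so:

  H_0: rank C_0 − rank ∂_1 = 4 − 3 = 1, and the invariant factors of ∂_1 are all 1, so H_0 = Z.
  H_1: rank ker ∂_1 − rank ∂_2 = (6 − 3) − 3 = 0, and the invariant factors of ∂_2 are all 1, so H_1 = 0.
  H_2: rank ker ∂_2 − rank ∂_3 = (4 − 3) − 0 = 1, and there is no ∂_3, so H_2 = Z.

As a check, the Euler characteristic is 4 − 6 + 4 = 2, which agrees with 1 − 0 + 1 = 2.
(K is a triangulation of the 2-sphere S^2.)

H_0 ≅ Z,  H_1 = 0,  H_2 ≅ Z.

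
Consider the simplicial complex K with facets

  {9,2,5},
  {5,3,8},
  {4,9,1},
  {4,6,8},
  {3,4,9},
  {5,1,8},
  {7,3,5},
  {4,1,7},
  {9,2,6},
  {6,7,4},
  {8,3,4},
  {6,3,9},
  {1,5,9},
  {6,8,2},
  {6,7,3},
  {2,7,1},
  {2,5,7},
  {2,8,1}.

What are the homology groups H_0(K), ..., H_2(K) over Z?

H_0 ≅ Z,  H_1 ≅ Z ⊕ Z/2Z,  H_2 = 0.

Order the vertices as 1 < 2 < 3 < 4 < 5 < 6 < 7 < 8 < 9. Listing each simplex with vertices in this order, K has dimension 2 with simplices:

  0-simplices (9): [1], [2], [3], [4], [5], [6], [7], [8], [9]
  1-simplices (27): (27 of them)
  2-simplices (18): [1,2,7], [1,2,8], [1,4,7], [1,4,9], [1,5,8], [1,5,9], [2,5,7], [2,5,9], [2,6,8], [2,6,9], [3,4,8], [3,4,9], [3,5,7], [3,5,8], [3,6,7], [3,6,9], [4,6,7], [4,6,8]

Hence C_0 ≅ Z^9, C_1 ≅ Z^27, C_2 ≅ Z^18.

Boundary ∂_1: C_1 → C_0 maps an edge to its endpoints' difference, ∂[p,q] = q − p. For instance
  ∂[5,8] = [8] − [5].
The 9×27 boundary matrix has rank 8 and Smith normal form diag(1,1,1,1,1,1,1,1).

∂_2: C_2 → C_1 sends each 2-simplex [p,q,r] to [q,r] − [p,r] + [p,q]. For instance
  ∂[3,4,9] = [4,9] − [3,9] + [3,4],
  ∂[2,5,7] = [5,7] − [2,7] + [2,5].
The resulting 27×18 matrix has rank 18, and its Smith normal form has invariant factors (1,1,1,1,1,1,1,1,1,1,1,1,1,1,1,1,1,2).

From H_k ≅ ker(∂_k) / im(∂_{k+1}) we obtain:

  H_0: rank C_0 − rank ∂_1 = 9 − 8 = 1, and the invariant factors of ∂_1 are all 1, so H_0 = Z.
  H_1: rank ker ∂_1 − rank ∂_2 = (27 − 8) − 18 = 1, and ∂_2 has invariant factor 2 > 1, so H_1 = Z ⊕ Z/2Z.
  H_2: rank ker ∂_2 − rank ∂_3 = (18 − 18) − 0 = 0, and there is no ∂_3, so H_2 = 0.

(K is a triangulation of the Klein bottle.)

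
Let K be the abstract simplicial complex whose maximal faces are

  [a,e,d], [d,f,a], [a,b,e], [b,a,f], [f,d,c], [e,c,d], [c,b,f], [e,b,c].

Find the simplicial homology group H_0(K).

Fix the vertex order a < b < c < d < e < f and write every simplex with vertices in increasing order. Then dim K = 2 and the simplices of K are:

  0-simplices (6): a, b, c, d, e, f
  1-simplices (12): ab, ad, ae, af, bc, be, bf, cd, ce, cf, de, df
  2-simplices (8): abe, abf, ade, adf, bce, bcf, cde, cdf

giving chain groups C_0 ≅ Z^6, C_1 ≅ Z^12, C_2 ≅ Z^8.

Boundary ∂_1: C_1 → C_0 sends each edge [p,q] (with p < q) to q − p. For instance
  ∂cf = f − c.
The 6×12 boundary matrix has rank 5 and Smith normal form diag(1,1,1,1,1).

The boundary map ∂_2: C_2 → C_1 sends each 2-simplex [p,q,r] to [q,r] − [p,r] + [p,q]. For instance
  ∂abe = be − ae + ab,
  ∂adf = df − af + ad.
The resulting 12×8 matrix has rank 7, and its Smith normal form has invariant factors (1,1,1,1,1,1,1).

From H_k ≅ ker(∂_k) / im(∂_{k+1}) we obtain:

  H_0: rank C_0 − rank ∂_1 = 6 − 5 = 1, and the invariant factors of ∂_1 are all 1, so H_0 = Z.

H_0 ≅ Z.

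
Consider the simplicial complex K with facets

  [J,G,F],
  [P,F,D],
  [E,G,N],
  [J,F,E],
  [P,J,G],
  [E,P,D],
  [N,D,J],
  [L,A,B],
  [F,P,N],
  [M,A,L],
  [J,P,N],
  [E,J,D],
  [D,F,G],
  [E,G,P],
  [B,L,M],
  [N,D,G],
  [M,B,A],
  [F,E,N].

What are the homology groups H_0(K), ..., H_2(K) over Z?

H_0 = Z^2,  H_1 = Z^2,  H_2 = Z^2.

Fix the vertex order A < B < D < E < F < G < J < L < M < N < P and write every simplex with vertices in increasing order. Then dim K = 2 and the simplices of K are:

  0-simplices (11): A, B, D, E, F, G, J, L, M, N, P
  1-simplices (27): AB, AL, AM, BL, BM, DE, DF, DG, DJ, DN, DP, EF, EG, EJ, EN, EP, FG, FJ, FN, FP, GJ, GN, GP, JN, JP, LM, NP
  2-simplices (18): ABL, ABM, ALM, BLM, DEJ, DEP, DFG, DFP, DGN, DJN, EFJ, EFN, EGN, EGP, FGJ, FNP, GJP, JNP

Hence C_0 ≅ Z^11, C_1 ≅ Z^27, C_2 ≅ Z^18.

∂_1: C_1 → C_0 is given by ∂[p,q] = [q] − [p]. For instance
  ∂BL = L − B.
The 11×27 boundary matrix has rank 9 and Smith normal form diag(1,1,1,1,1,1,1,1,1).

∂_2: C_2 → C_1 sends each 2-simplex [p,q,r] to [q,r] − [p,r] + [p,q]. For instance
  ∂BLM = LM − BM + BL,
  ∂EFJ = FJ − EJ + EF.
This gives a 27×18 integer matrix of rank 16; reducing to Smith normal form yields diagonal entries (1,1,1,1,1,1,1,1,1,1,1,1,1,1,1,1).

From H_k ≅ ker(∂_k) / im(∂_{k+1}) we obtain:

  H_0: rank C_0 − rank ∂_1 = 11 − 9 = 2, and the invariant factors of ∂_1 are all 1, so H_0 ≅ Z^2.
  H_1: rank ker ∂_1 − rank ∂_2 = (27 − 9) − 16 = 2, and the invariant factors of ∂_2 are all 1, so H_1 ≅ Z^2.
  H_2: rank ker ∂_2 − rank ∂_3 = (18 − 16) − 0 = 2, and there is no ∂_3, so H_2 ≅ Z^2.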